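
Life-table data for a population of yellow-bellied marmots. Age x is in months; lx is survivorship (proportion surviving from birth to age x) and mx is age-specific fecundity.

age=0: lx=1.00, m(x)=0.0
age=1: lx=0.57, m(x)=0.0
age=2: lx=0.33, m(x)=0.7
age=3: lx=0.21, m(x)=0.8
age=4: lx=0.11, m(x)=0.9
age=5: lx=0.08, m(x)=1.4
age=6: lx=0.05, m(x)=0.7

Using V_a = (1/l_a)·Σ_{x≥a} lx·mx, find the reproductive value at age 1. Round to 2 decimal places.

lx·mx for x ≥ 1: 0, 0.231, 0.168, 0.099, 0.112, 0.035 → sum = 0.645
V_1 = 0.645 / l_1 = 0.645 / 0.57 = 1.131579… → 1.13

1.13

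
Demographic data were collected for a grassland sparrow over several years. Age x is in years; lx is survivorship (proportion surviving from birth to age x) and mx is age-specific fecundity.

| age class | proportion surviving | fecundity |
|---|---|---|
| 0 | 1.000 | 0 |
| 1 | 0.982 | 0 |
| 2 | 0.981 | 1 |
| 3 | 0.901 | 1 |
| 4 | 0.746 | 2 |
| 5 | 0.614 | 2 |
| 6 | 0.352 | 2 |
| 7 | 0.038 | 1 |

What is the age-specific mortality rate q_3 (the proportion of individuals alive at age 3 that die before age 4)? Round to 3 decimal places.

q_3 = (l_3 − l_4) / l_3 = (0.901 − 0.746) / 0.901
     = 0.155 / 0.901 = 0.172031… → 0.172

0.172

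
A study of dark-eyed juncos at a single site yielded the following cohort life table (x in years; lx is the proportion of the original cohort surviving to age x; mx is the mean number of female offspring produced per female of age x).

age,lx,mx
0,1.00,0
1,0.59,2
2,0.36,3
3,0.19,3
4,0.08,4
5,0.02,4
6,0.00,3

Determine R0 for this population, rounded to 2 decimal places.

lx·mx by age: 0, 1.18, 1.08, 0.57, 0.32, 0.08, 0
R0 = Σ lx·mx = 3.23 → 3.23

3.23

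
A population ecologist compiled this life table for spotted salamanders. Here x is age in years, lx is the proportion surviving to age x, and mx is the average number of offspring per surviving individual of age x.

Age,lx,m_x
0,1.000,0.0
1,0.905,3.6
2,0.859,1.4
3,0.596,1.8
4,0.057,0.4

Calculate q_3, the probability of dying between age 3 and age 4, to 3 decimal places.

0.904

q_3 = (l_3 − l_4) / l_3 = (0.596 − 0.057) / 0.596
     = 0.539 / 0.596 = 0.904362… → 0.904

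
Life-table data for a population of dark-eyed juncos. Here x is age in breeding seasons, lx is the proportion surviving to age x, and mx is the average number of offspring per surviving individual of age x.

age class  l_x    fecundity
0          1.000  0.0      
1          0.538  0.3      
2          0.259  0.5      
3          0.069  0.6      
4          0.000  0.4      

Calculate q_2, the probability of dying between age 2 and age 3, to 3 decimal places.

0.734

q_2 = (l_2 − l_3) / l_2 = (0.259 − 0.069) / 0.259
     = 0.19 / 0.259 = 0.733591… → 0.734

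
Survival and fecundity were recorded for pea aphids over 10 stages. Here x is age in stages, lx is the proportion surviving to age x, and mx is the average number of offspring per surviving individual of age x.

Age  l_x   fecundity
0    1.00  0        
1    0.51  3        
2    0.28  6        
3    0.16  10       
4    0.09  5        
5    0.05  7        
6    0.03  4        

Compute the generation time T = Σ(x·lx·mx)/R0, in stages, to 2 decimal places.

lx·mx: 0, 1.53, 1.68, 1.6, 0.45, 0.35, 0.12 → R0 = 5.73
x·lx·mx: 0, 1.53, 3.36, 4.8, 1.8, 1.75, 0.72 → Σ = 13.96
T = 13.96 / 5.73 = 2.4363… → 2.44

2.44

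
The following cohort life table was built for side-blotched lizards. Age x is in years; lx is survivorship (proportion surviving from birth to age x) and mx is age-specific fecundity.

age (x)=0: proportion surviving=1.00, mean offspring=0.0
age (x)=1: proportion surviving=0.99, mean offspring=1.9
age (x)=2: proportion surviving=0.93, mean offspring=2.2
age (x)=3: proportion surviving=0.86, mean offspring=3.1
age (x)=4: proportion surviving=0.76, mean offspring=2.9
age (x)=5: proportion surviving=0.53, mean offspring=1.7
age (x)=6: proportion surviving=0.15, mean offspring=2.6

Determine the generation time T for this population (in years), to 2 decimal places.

2.94

lx·mx: 0, 1.881, 2.046, 2.666, 2.204, 0.901, 0.39 → R0 = 10.088
x·lx·mx: 0, 1.881, 4.092, 7.998, 8.816, 4.505, 2.34 → Σ = 29.632
T = 29.632 / 10.088 = 2.937351… → 2.94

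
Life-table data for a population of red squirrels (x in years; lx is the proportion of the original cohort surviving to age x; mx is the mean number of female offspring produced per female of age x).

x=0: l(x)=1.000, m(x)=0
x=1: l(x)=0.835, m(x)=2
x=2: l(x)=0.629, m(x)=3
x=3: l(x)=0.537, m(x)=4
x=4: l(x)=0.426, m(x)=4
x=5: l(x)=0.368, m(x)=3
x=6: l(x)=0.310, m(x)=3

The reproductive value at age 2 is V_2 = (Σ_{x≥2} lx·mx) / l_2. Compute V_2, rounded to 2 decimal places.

12.36

lx·mx for x ≥ 2: 1.887, 2.148, 1.704, 1.104, 0.93 → sum = 7.773
V_2 = 7.773 / l_2 = 7.773 / 0.629 = 12.357711… → 12.36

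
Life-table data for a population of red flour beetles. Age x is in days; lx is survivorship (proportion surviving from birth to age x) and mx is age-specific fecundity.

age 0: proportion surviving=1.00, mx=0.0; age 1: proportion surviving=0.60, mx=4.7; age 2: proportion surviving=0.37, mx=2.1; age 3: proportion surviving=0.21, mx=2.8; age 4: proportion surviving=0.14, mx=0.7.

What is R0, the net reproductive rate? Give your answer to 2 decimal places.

4.28

lx·mx by age: 0, 2.82, 0.777, 0.588, 0.098
R0 = Σ lx·mx = 4.283 → 4.28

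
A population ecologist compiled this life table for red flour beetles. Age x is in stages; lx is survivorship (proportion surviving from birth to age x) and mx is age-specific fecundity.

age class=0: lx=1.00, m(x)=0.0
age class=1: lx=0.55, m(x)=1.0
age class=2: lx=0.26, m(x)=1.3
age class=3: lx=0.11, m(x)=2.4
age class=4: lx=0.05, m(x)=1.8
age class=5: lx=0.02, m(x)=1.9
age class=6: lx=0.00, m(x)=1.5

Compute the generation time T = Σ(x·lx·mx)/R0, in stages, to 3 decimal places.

lx·mx: 0, 0.55, 0.338, 0.264, 0.09, 0.038, 0 → R0 = 1.28
x·lx·mx: 0, 0.55, 0.676, 0.792, 0.36, 0.19, 0 → Σ = 2.568
T = 2.568 / 1.28 = 2.00625 → 2.006

2.006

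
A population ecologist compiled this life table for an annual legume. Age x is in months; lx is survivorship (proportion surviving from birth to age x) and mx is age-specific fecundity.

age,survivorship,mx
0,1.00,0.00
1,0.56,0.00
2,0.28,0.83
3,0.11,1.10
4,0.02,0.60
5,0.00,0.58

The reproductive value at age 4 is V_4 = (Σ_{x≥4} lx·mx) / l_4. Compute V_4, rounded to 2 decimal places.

0.60

lx·mx for x ≥ 4: 0.012, 0 → sum = 0.012
V_4 = 0.012 / l_4 = 0.012 / 0.02 = 0.6 → 0.60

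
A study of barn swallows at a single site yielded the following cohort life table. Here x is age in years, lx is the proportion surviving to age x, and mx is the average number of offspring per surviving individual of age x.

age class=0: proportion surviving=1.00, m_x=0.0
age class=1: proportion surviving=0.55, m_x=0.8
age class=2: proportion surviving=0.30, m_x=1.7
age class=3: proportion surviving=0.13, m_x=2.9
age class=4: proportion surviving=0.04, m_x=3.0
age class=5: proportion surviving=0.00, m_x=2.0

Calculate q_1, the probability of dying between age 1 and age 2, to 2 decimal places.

0.45

q_1 = (l_1 − l_2) / l_1 = (0.55 − 0.3) / 0.55
     = 0.25 / 0.55 = 0.454545… → 0.45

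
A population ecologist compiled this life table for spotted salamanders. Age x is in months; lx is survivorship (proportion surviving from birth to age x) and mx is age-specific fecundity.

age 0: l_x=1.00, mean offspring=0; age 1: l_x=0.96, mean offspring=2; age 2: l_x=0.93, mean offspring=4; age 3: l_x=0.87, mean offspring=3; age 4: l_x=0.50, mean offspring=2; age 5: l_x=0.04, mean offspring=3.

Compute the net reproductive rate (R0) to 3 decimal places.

lx·mx by age: 0, 1.92, 3.72, 2.61, 1, 0.12
R0 = Σ lx·mx = 9.37 → 9.370

9.370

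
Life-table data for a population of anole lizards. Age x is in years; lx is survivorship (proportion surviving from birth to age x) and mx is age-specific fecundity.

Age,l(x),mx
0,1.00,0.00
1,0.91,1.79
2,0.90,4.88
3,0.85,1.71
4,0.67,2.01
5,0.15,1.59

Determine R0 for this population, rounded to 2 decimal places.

lx·mx by age: 0, 1.6289, 4.392, 1.4535, 1.3467, 0.2385
R0 = Σ lx·mx = 9.0596 → 9.06

9.06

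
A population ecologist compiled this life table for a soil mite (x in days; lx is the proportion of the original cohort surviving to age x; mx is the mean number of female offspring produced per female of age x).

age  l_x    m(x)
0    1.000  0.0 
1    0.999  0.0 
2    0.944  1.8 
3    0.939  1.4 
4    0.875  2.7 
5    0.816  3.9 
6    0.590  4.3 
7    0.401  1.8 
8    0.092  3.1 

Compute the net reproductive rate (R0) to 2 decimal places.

lx·mx by age: 0, 0, 1.6992, 1.3146, 2.3625, 3.1824, 2.537, 0.7218, 0.2852
R0 = Σ lx·mx = 12.1027 → 12.10

12.10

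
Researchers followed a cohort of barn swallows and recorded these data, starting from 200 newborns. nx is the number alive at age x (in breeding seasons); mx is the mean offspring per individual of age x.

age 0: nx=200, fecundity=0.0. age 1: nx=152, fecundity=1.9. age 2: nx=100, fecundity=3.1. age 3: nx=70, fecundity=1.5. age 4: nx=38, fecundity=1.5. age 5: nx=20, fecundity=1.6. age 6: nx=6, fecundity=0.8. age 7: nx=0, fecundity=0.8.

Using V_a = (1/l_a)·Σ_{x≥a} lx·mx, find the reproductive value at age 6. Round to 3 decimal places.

lx = nx/n0 = nx/200: 1, 0.76, 0.5, 0.35, 0.19, 0.1, 0.03, 0
lx·mx for x ≥ 6: 0.024, 0 → sum = 0.024
V_6 = 0.024 / l_6 = 0.024 / 0.03 = 0.8 → 0.800

0.800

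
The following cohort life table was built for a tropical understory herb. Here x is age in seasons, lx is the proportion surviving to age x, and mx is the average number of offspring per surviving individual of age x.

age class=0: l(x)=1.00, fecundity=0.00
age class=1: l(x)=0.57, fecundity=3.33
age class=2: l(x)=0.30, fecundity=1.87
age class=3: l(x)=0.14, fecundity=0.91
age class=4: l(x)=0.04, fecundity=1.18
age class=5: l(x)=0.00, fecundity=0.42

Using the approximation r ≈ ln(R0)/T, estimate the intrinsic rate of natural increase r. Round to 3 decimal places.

0.710

R0 = Σ lx·mx = 0 + 1.8981 + 0.561 + 0.1274 + 0.0472 + 0 = 2.6337
Σ x·lx·mx = 3.5911; T = 3.5911/2.6337 = 1.36352…
r ≈ ln(R0)/T = ln(2.6337)/1.36352… = 0.71021… → 0.710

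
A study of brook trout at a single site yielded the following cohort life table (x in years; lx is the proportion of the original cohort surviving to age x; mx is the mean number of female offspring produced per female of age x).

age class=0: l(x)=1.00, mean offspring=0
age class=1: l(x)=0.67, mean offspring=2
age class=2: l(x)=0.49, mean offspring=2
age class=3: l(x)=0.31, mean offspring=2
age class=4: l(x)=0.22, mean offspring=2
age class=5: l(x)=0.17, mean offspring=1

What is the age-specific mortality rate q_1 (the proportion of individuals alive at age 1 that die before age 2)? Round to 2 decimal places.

0.27

q_1 = (l_1 − l_2) / l_1 = (0.67 − 0.49) / 0.67
     = 0.18 / 0.67 = 0.268657… → 0.27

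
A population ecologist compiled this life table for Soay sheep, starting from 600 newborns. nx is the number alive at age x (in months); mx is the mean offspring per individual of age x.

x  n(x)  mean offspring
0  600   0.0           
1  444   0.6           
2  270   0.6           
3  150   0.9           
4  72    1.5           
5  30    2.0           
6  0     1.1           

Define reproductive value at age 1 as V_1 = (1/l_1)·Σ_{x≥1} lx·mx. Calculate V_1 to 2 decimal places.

1.65

lx = nx/n0 = nx/600: 1, 0.74, 0.45, 0.25, 0.12, 0.05, 0
lx·mx for x ≥ 1: 0.444, 0.27, 0.225, 0.18, 0.1, 0 → sum = 1.219
V_1 = 1.219 / l_1 = 1.219 / 0.74 = 1.647297… → 1.65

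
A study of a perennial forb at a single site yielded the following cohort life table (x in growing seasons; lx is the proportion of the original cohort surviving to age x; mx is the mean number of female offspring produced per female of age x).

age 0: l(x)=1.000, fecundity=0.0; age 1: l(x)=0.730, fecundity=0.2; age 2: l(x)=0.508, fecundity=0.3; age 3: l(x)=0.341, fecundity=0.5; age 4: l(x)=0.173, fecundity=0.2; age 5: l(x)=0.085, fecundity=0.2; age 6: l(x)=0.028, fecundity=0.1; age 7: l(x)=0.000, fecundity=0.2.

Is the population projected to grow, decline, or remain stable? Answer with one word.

R0 = Σ lx·mx = 0 + 0.146 + 0.1524 + 0.1705 + 0.0346 + 0.017 + 0.0028 + 0 = 0.5233
R0 < 1, so the population is declining.

declining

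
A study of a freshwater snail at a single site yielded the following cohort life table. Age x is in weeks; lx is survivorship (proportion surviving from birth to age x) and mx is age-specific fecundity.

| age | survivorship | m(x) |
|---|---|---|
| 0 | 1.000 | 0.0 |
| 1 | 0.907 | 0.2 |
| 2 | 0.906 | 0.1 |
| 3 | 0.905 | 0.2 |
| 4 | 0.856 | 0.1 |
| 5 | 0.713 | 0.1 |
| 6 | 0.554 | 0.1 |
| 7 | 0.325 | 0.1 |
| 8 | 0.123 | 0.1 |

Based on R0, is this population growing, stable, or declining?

R0 = Σ lx·mx = 0 + 0.1814 + 0.0906 + 0.181 + 0.0856 + 0.0713 + 0.0554 + 0.0325 + 0.0123 = 0.7101
R0 < 1, so the population is declining.

declining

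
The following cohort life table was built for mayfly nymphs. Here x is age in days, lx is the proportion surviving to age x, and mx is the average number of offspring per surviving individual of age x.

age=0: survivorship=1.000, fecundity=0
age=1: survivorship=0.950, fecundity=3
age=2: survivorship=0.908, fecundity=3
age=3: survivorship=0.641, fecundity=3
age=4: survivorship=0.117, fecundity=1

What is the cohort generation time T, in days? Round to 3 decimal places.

lx·mx: 0, 2.85, 2.724, 1.923, 0.117 → R0 = 7.614
x·lx·mx: 0, 2.85, 5.448, 5.769, 0.468 → Σ = 14.535
T = 14.535 / 7.614 = 1.908983… → 1.909

1.909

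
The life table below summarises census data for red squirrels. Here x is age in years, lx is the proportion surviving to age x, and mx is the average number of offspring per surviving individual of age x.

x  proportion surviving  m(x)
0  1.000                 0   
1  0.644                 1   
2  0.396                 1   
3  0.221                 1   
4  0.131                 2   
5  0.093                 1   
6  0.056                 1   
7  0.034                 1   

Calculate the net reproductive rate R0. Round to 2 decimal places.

1.71

lx·mx by age: 0, 0.644, 0.396, 0.221, 0.262, 0.093, 0.056, 0.034
R0 = Σ lx·mx = 1.706 → 1.71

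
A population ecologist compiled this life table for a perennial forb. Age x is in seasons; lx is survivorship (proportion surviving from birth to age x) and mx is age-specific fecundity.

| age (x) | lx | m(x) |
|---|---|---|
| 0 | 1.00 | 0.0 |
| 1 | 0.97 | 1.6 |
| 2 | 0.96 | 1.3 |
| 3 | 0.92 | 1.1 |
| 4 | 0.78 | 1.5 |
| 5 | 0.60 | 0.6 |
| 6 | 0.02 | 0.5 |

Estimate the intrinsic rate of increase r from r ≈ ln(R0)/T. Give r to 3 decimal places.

0.659

R0 = Σ lx·mx = 0 + 1.552 + 1.248 + 1.012 + 1.17 + 0.36 + 0.01 = 5.352
Σ x·lx·mx = 13.624; T = 13.624/5.352 = 2.54559…
r ≈ ln(R0)/T = ln(5.352)/2.54559… = 0.65897… → 0.659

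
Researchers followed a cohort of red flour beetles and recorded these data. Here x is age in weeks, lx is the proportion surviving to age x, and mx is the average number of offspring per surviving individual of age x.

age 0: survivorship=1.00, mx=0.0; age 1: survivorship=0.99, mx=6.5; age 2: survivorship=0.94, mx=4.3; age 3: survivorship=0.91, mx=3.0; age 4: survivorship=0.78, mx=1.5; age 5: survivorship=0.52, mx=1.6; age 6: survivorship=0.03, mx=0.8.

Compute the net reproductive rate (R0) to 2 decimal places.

lx·mx by age: 0, 6.435, 4.042, 2.73, 1.17, 0.832, 0.024
R0 = Σ lx·mx = 15.233 → 15.23

15.23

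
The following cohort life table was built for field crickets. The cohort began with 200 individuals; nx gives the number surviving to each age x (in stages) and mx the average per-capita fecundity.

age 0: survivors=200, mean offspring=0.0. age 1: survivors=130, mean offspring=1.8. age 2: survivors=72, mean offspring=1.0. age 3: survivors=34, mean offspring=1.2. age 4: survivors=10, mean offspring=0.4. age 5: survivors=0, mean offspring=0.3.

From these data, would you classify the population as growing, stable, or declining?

growing

lx = nx/n0 = nx/200: 1, 0.65, 0.36, 0.17, 0.05, 0
R0 = Σ lx·mx = 0 + 1.17 + 0.36 + 0.204 + 0.02 + 0 = 1.754
R0 > 1, so the population is growing.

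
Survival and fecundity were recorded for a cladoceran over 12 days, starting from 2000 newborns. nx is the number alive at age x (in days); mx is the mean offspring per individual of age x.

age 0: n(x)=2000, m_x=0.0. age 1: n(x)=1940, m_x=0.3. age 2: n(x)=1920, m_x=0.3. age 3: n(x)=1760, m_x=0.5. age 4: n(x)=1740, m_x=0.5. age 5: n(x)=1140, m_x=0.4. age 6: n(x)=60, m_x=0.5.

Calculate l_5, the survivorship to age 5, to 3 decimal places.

0.570

l_5 = n_5/n_0 = 1140/2000 = 0.57 → 0.570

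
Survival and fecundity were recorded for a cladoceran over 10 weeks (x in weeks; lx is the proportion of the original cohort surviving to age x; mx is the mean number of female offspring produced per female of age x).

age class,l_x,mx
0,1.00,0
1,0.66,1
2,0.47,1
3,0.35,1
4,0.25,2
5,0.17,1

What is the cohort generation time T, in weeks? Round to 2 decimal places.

2.56

lx·mx: 0, 0.66, 0.47, 0.35, 0.5, 0.17 → R0 = 2.15
x·lx·mx: 0, 0.66, 0.94, 1.05, 2, 0.85 → Σ = 5.5
T = 5.5 / 2.15 = 2.55814… → 2.56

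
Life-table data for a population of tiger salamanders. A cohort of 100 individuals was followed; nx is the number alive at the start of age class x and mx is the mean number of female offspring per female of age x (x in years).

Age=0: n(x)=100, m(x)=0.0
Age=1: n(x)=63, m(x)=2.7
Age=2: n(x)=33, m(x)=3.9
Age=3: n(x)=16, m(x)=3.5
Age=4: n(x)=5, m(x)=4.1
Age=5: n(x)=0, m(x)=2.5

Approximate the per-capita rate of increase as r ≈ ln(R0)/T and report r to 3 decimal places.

0.733

lx = nx/n0 = nx/100: 1, 0.63, 0.33, 0.16, 0.05, 0
R0 = Σ lx·mx = 0 + 1.701 + 1.287 + 0.56 + 0.205 + 0 = 3.753
Σ x·lx·mx = 6.775; T = 6.775/3.753 = 1.80522…
r ≈ ln(R0)/T = ln(3.753)/1.80522… = 0.73263… → 0.733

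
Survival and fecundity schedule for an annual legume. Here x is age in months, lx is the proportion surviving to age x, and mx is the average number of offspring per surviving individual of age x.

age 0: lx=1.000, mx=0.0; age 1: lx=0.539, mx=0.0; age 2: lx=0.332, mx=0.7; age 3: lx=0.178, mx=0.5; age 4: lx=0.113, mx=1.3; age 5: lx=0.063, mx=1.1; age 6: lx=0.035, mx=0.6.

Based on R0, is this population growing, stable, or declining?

declining

R0 = Σ lx·mx = 0 + 0 + 0.2324 + 0.089 + 0.1469 + 0.0693 + 0.021 = 0.5586
R0 < 1, so the population is declining.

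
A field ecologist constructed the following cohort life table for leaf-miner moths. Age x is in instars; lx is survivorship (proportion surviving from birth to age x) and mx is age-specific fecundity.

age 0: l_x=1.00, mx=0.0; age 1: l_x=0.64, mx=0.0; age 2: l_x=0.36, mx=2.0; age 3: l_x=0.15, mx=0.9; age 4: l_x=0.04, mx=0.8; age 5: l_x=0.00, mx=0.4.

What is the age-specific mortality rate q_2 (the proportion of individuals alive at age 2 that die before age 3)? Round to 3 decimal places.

0.583

q_2 = (l_2 − l_3) / l_2 = (0.36 − 0.15) / 0.36
     = 0.21 / 0.36 = 0.583333… → 0.583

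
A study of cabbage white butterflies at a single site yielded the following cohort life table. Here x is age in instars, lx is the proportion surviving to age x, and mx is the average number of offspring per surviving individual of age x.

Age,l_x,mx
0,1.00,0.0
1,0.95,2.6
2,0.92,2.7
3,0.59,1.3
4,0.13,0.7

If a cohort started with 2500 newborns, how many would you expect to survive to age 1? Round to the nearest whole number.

Expected survivors = N0 · l_1 = 2500 × 0.95 = 2375 → 2375

2375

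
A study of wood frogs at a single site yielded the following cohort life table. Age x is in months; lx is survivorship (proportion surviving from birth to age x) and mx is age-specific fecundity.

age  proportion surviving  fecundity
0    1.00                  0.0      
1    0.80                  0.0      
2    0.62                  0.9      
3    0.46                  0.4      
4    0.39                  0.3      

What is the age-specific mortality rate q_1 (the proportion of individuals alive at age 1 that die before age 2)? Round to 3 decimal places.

q_1 = (l_1 − l_2) / l_1 = (0.8 − 0.62) / 0.8
     = 0.18 / 0.8 = 0.225 → 0.225

0.225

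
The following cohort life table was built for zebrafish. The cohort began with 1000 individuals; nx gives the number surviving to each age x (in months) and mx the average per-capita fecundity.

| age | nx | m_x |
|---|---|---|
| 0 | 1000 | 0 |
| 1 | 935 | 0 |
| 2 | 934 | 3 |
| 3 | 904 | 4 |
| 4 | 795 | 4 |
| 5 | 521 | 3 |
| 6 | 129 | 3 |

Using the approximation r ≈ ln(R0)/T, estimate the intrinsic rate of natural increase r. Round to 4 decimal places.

lx = nx/n0 = nx/1000: 1, 0.935, 0.934, 0.904, 0.795, 0.521, 0.129
R0 = Σ lx·mx = 0 + 0 + 2.802 + 3.616 + 3.18 + 1.563 + 0.387 = 11.548
Σ x·lx·mx = 39.309; T = 39.309/11.548 = 3.40397…
r ≈ ln(R0)/T = ln(11.548)/3.40397… = 0.718724… → 0.7187

0.7187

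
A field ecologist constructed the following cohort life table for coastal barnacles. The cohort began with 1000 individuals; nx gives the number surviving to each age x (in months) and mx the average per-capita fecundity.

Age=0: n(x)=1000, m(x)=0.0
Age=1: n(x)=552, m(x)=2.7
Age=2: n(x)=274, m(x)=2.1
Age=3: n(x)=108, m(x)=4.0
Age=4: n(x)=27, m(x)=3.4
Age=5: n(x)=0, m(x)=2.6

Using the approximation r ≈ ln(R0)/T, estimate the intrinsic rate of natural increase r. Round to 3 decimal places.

0.572

lx = nx/n0 = nx/1000: 1, 0.552, 0.274, 0.108, 0.027, 0
R0 = Σ lx·mx = 0 + 1.4904 + 0.5754 + 0.432 + 0.0918 + 0 = 2.5896
Σ x·lx·mx = 4.3044; T = 4.3044/2.5896 = 1.66219…
r ≈ ln(R0)/T = ln(2.5896)/1.66219… = 0.57244… → 0.572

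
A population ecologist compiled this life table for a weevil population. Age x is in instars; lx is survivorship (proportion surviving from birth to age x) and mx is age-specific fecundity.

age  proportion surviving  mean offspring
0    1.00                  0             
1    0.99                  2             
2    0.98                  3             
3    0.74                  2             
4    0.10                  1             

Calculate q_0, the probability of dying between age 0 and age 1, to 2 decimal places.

q_0 = (l_0 − l_1) / l_0 = (1 − 0.99) / 1
     = 0.01 / 1 = 0.01 → 0.01

0.01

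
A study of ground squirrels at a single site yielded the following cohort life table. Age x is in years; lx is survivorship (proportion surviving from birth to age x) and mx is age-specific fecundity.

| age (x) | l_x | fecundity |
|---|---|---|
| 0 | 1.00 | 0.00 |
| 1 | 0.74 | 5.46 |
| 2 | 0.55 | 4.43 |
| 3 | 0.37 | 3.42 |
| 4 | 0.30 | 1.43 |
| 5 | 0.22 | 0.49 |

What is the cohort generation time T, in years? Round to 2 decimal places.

1.81

lx·mx: 0, 4.0404, 2.4365, 1.2654, 0.429, 0.1078 → R0 = 8.2791
x·lx·mx: 0, 4.0404, 4.873, 3.7962, 1.716, 0.539 → Σ = 14.9646
T = 14.9646 / 8.2791 = 1.807515… → 1.81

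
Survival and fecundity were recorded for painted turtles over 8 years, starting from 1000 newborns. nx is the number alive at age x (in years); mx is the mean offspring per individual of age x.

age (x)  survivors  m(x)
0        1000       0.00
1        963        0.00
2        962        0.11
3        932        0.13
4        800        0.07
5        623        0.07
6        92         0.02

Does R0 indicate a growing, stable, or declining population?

lx = nx/n0 = nx/1000: 1, 0.963, 0.962, 0.932, 0.8, 0.623, 0.092
R0 = Σ lx·mx = 0 + 0 + 0.10582 + 0.12116 + 0.056 + 0.04361 + 0.00184 = 0.32843
R0 < 1, so the population is declining.

declining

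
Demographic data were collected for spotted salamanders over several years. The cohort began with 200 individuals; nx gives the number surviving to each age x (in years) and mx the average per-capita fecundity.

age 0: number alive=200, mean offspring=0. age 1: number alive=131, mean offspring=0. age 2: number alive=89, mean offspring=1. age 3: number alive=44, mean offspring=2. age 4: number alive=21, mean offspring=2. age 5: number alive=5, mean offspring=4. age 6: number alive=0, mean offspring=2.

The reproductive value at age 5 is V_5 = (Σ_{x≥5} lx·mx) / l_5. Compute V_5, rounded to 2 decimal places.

lx = nx/n0 = nx/200: 1, 0.655, 0.445, 0.22, 0.105, 0.025, 0
lx·mx for x ≥ 5: 0.1, 0 → sum = 0.1
V_5 = 0.1 / l_5 = 0.1 / 0.025 = 4 → 4.00

4.00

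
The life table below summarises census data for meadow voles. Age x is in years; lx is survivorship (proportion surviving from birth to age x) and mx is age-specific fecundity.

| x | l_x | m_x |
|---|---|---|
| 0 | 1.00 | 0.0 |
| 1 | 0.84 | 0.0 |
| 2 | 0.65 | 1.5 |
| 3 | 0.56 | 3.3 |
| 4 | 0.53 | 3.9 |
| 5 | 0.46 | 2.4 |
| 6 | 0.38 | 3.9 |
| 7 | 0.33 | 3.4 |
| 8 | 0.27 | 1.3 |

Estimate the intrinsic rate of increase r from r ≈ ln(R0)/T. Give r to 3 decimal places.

0.480

R0 = Σ lx·mx = 0 + 0 + 0.975 + 1.848 + 2.067 + 1.104 + 1.482 + 1.122 + 0.351 = 8.949
Σ x·lx·mx = 40.836; T = 40.836/8.949 = 4.56319…
r ≈ ln(R0)/T = ln(8.949)/4.56319… = 0.48027… → 0.480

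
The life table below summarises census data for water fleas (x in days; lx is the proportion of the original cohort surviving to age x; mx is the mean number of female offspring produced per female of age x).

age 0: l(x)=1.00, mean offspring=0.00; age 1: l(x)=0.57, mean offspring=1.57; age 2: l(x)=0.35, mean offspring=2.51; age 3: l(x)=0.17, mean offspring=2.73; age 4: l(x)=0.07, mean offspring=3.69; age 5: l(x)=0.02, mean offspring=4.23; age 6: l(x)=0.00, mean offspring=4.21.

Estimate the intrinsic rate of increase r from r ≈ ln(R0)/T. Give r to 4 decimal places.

0.4447

R0 = Σ lx·mx = 0 + 0.8949 + 0.8785 + 0.4641 + 0.2583 + 0.0846 + 0 = 2.5804
Σ x·lx·mx = 5.5004; T = 5.5004/2.5804 = 2.13161…
r ≈ ln(R0)/T = ln(2.5804)/2.13161… = 0.444709… → 0.4447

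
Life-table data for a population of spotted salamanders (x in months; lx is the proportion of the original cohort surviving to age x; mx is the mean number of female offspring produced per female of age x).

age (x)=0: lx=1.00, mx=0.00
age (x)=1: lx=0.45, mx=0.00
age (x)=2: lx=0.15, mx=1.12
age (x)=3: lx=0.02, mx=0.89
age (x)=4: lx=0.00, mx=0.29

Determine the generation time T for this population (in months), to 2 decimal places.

2.10

lx·mx: 0, 0, 0.168, 0.0178, 0 → R0 = 0.1858
x·lx·mx: 0, 0, 0.336, 0.0534, 0 → Σ = 0.3894
T = 0.3894 / 0.1858 = 2.095802… → 2.10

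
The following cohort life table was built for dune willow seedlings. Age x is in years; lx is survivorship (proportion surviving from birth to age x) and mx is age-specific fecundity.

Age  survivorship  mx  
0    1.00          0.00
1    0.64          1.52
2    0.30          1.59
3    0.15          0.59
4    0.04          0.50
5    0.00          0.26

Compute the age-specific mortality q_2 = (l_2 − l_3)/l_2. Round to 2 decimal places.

0.50

q_2 = (l_2 − l_3) / l_2 = (0.3 − 0.15) / 0.3
     = 0.15 / 0.3 = 0.5 → 0.50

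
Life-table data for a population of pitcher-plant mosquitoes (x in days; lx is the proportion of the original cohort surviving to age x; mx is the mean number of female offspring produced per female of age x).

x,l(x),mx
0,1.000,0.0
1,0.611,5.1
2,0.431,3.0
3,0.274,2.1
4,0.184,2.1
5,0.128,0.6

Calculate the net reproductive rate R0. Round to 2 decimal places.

lx·mx by age: 0, 3.1161, 1.293, 0.5754, 0.3864, 0.0768
R0 = Σ lx·mx = 5.4477 → 5.45

5.45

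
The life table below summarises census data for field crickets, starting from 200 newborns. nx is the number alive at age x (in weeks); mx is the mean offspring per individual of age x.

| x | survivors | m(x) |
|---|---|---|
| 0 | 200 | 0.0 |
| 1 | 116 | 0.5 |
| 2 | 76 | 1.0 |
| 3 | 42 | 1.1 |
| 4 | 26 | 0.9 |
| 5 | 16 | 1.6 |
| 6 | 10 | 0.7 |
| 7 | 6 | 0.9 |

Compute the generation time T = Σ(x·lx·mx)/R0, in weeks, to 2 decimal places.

lx = nx/n0 = nx/200: 1, 0.58, 0.38, 0.21, 0.13, 0.08, 0.05, 0.03
lx·mx: 0, 0.29, 0.38, 0.231, 0.117, 0.128, 0.035, 0.027 → R0 = 1.208
x·lx·mx: 0, 0.29, 0.76, 0.693, 0.468, 0.64, 0.21, 0.189 → Σ = 3.25
T = 3.25 / 1.208 = 2.690397… → 2.69

2.69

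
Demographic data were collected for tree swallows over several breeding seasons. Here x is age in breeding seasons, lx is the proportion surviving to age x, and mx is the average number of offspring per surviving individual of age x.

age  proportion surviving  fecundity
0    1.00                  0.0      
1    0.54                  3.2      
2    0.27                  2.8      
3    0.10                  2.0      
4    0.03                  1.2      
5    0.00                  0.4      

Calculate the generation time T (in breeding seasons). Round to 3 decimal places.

1.465

lx·mx: 0, 1.728, 0.756, 0.2, 0.036, 0 → R0 = 2.72
x·lx·mx: 0, 1.728, 1.512, 0.6, 0.144, 0 → Σ = 3.984
T = 3.984 / 2.72 = 1.464706… → 1.465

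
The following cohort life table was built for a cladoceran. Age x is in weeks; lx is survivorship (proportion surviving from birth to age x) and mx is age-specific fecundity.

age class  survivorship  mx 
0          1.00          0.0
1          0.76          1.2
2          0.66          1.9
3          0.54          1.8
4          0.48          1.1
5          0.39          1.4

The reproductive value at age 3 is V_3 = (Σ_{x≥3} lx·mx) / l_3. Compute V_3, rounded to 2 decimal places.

lx·mx for x ≥ 3: 0.972, 0.528, 0.546 → sum = 2.046
V_3 = 2.046 / l_3 = 2.046 / 0.54 = 3.788889… → 3.79

3.79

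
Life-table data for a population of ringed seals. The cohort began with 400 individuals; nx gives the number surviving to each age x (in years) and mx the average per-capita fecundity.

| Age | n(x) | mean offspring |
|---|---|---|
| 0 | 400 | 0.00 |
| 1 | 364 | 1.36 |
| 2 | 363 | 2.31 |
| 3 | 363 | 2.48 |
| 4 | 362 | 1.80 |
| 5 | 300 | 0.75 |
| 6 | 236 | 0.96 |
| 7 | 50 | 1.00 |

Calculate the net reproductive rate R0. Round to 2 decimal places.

lx = nx/n0 = nx/400: 1, 0.91, 0.9075, 0.9075, 0.905, 0.75, 0.59, 0.125
lx·mx by age: 0, 1.2376, 2.096325, 2.2506, 1.629, 0.5625, 0.5664, 0.125
R0 = Σ lx·mx = 8.467425 → 8.47

8.47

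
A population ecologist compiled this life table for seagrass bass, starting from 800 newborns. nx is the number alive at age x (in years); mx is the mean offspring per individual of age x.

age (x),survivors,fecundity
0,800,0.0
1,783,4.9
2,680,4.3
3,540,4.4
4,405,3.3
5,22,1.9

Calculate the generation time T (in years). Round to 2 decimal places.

lx = nx/n0 = nx/800: 1, 0.97875, 0.85, 0.675, 0.50625, 0.0275
lx·mx: 0, 4.795875, 3.655, 2.97, 1.670625, 0.05225 → R0 = 13.14375
x·lx·mx: 0, 4.795875, 7.31, 8.91, 6.6825, 0.26125 → Σ = 27.959625
T = 27.959625 / 13.14375 = 2.127218… → 2.13

2.13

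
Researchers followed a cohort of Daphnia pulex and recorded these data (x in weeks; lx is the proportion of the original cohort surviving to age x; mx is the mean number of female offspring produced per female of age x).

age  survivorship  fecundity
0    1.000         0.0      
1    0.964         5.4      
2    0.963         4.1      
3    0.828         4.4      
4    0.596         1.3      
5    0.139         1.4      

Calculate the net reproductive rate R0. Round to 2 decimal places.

13.77

lx·mx by age: 0, 5.2056, 3.9483, 3.6432, 0.7748, 0.1946
R0 = Σ lx·mx = 13.7665 → 13.77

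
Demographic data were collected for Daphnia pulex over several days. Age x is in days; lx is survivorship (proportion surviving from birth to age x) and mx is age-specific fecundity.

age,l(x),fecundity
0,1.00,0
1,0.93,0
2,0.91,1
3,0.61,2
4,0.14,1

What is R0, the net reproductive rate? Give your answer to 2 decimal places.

lx·mx by age: 0, 0, 0.91, 1.22, 0.14
R0 = Σ lx·mx = 2.27 → 2.27

2.27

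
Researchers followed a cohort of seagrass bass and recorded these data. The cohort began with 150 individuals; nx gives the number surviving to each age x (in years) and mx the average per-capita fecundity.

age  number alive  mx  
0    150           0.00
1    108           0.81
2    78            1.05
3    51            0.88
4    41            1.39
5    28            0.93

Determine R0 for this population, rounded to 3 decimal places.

1.982

lx = nx/n0 = nx/150: 1, 0.72, 0.52, 0.34, 0.27333…, 0.18667…
lx·mx by age: 0, 0.5832, 0.546, 0.2992, 0.379933…, 0.1736…
R0 = Σ lx·mx = 1.981933… → 1.982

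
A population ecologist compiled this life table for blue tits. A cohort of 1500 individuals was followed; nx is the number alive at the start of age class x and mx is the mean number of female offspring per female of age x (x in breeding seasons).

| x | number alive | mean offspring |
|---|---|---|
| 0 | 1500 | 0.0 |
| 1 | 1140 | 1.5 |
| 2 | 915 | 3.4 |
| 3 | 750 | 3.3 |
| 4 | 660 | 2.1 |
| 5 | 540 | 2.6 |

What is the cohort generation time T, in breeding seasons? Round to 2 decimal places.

lx = nx/n0 = nx/1500: 1, 0.76, 0.61, 0.5, 0.44, 0.36
lx·mx: 0, 1.14, 2.074, 1.65, 0.924, 0.936 → R0 = 6.724
x·lx·mx: 0, 1.14, 4.148, 4.95, 3.696, 4.68 → Σ = 18.614
T = 18.614 / 6.724 = 2.768293… → 2.77

2.77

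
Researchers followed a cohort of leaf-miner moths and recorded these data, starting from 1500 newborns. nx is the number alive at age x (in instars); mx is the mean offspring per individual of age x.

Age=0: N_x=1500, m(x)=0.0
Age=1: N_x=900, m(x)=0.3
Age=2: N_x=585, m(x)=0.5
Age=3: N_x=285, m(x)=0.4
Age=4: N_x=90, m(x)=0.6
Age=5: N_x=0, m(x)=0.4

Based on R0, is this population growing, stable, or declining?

declining

lx = nx/n0 = nx/1500: 1, 0.6, 0.39, 0.19, 0.06, 0
R0 = Σ lx·mx = 0 + 0.18 + 0.195 + 0.076 + 0.036 + 0 = 0.487
R0 < 1, so the population is declining.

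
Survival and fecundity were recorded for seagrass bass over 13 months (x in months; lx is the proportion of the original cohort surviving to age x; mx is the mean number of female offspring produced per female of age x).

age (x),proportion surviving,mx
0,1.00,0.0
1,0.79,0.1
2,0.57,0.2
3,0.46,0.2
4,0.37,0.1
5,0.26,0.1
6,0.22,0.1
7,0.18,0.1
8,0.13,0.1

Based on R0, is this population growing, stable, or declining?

R0 = Σ lx·mx = 0 + 0.079 + 0.114 + 0.092 + 0.037 + 0.026 + 0.022 + 0.018 + 0.013 = 0.401
R0 < 1, so the population is declining.

declining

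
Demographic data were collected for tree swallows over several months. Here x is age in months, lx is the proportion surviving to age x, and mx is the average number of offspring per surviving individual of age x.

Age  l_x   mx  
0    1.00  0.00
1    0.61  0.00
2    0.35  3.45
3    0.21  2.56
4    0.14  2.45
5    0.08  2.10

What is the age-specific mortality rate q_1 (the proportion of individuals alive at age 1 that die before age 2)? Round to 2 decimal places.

0.43

q_1 = (l_1 − l_2) / l_1 = (0.61 − 0.35) / 0.61
     = 0.26 / 0.61 = 0.42623… → 0.43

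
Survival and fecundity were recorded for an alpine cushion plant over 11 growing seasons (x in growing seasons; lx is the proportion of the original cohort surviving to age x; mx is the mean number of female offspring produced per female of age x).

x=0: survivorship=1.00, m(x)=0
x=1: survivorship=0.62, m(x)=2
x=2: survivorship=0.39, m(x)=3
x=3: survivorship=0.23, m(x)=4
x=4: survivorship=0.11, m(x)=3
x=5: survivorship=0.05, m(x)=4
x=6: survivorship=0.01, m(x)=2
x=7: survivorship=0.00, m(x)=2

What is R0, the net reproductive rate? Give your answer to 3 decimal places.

lx·mx by age: 0, 1.24, 1.17, 0.92, 0.33, 0.2, 0.02, 0
R0 = Σ lx·mx = 3.88 → 3.880

3.880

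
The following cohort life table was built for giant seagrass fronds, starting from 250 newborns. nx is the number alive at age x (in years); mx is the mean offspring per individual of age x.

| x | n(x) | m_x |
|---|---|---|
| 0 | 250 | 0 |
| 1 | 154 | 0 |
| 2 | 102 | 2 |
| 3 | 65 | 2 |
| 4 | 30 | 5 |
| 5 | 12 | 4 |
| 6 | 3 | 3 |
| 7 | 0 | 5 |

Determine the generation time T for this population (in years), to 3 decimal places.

lx = nx/n0 = nx/250: 1, 0.616, 0.408, 0.26, 0.12, 0.048, 0.012, 0
lx·mx: 0, 0, 0.816, 0.52, 0.6, 0.192, 0.036, 0 → R0 = 2.164
x·lx·mx: 0, 0, 1.632, 1.56, 2.4, 0.96, 0.216, 0 → Σ = 6.768
T = 6.768 / 2.164 = 3.127542… → 3.128

3.128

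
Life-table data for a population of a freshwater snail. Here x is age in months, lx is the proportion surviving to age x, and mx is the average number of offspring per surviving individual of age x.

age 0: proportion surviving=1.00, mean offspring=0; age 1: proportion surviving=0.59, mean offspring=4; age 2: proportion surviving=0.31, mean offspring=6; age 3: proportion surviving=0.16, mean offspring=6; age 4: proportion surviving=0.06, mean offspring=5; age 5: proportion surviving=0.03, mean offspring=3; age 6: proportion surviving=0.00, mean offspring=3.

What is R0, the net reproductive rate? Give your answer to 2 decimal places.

lx·mx by age: 0, 2.36, 1.86, 0.96, 0.3, 0.09, 0
R0 = Σ lx·mx = 5.57 → 5.57

5.57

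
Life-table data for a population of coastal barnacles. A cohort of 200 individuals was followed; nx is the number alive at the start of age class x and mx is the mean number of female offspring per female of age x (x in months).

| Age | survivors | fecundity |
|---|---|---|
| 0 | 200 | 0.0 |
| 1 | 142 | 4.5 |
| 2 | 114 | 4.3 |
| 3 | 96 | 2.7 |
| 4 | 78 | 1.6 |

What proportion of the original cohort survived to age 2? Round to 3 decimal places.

l_2 = n_2/n_0 = 114/200 = 0.57 → 0.570

0.570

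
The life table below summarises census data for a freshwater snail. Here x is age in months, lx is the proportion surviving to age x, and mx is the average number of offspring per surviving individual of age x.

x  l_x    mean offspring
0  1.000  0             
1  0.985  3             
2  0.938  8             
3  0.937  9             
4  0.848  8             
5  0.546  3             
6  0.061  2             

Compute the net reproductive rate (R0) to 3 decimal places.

lx·mx by age: 0, 2.955, 7.504, 8.433, 6.784, 1.638, 0.122
R0 = Σ lx·mx = 27.436 → 27.436

27.436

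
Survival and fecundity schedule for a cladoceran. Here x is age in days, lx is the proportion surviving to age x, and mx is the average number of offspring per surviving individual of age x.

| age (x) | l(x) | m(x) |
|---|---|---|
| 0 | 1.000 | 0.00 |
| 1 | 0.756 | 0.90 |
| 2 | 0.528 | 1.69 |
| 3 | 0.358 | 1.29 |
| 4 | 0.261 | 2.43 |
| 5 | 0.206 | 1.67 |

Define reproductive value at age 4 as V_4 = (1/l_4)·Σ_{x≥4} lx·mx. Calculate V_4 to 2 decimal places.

3.75

lx·mx for x ≥ 4: 0.63423, 0.34402 → sum = 0.97825
V_4 = 0.97825 / l_4 = 0.97825 / 0.261 = 3.748084… → 3.75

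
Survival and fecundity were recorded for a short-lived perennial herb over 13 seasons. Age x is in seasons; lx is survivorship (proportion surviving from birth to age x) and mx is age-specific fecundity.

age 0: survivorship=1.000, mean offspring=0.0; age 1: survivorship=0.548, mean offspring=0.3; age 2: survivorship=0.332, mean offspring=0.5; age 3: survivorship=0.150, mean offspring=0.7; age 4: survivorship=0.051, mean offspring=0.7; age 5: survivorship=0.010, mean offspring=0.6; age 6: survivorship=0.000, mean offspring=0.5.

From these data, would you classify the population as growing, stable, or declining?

declining

R0 = Σ lx·mx = 0 + 0.1644 + 0.166 + 0.105 + 0.0357 + 0.006 + 0 = 0.4771
R0 < 1, so the population is declining.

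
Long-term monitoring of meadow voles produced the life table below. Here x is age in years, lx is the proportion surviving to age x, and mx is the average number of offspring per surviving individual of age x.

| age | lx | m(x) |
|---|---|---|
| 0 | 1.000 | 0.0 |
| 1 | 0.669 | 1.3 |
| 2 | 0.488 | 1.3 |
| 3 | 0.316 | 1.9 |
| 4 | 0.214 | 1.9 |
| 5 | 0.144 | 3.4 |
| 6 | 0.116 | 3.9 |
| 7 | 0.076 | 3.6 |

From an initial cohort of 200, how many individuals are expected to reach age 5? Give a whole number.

29

Expected survivors = N0 · l_5 = 200 × 0.144 = 28.8 → 29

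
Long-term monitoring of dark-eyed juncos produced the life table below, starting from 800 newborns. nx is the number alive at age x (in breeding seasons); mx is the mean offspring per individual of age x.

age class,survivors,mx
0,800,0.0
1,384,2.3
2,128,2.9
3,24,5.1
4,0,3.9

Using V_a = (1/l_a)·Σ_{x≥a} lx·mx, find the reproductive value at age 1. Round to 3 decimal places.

3.585

lx = nx/n0 = nx/800: 1, 0.48, 0.16, 0.03, 0
lx·mx for x ≥ 1: 1.104, 0.464, 0.153, 0 → sum = 1.721
V_1 = 1.721 / l_1 = 1.721 / 0.48 = 3.585417… → 3.585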